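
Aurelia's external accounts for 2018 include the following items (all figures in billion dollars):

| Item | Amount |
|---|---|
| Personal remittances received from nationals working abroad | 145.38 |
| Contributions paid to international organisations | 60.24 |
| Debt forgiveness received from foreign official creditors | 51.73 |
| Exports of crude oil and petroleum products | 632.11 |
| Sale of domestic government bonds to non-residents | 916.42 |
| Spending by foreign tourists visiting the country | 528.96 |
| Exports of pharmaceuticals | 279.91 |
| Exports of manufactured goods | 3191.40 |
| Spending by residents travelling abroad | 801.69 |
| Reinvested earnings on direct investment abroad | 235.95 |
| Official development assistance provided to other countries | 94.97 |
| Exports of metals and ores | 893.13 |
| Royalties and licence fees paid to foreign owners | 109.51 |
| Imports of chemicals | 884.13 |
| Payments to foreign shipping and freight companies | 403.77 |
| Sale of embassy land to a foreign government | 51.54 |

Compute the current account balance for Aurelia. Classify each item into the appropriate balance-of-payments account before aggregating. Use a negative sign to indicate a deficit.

Goods: 632.11 + 3191.40 + 893.13 + 279.91 - 884.13 = 4112.42
Services: -801.69 + 528.96 - 403.77 - 109.51 = -786.01
Primary income: 235.95
Secondary income: 145.38 - 94.97 - 60.24 = -9.83
Current account = 4112.42 + (-786.01) + 235.95 + (-9.83) = 3552.53
(Excluded from the current account — capital account: debt forgiveness received from foreign official creditors 51.73, sale of embassy land to a foreign government 51.54; financial account: sale of domestic government bonds to non-residents 916.42.)

3552.53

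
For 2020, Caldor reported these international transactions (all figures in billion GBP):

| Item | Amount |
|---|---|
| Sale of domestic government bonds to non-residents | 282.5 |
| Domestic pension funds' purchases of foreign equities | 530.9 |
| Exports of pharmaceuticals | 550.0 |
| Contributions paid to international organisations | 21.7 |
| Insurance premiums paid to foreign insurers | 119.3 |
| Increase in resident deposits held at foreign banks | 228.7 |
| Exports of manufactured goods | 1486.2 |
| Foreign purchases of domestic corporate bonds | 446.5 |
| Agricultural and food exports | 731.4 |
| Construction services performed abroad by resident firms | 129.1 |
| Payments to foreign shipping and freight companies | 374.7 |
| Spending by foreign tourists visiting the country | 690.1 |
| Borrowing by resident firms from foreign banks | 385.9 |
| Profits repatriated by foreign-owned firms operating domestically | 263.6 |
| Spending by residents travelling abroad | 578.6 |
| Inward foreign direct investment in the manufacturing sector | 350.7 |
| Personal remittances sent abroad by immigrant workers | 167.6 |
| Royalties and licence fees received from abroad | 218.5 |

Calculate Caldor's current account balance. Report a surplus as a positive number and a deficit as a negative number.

2279.8

Goods: 550.0 + 731.4 + 1486.2 = 2767.6
Services: 218.5 - 119.3 - 374.7 - 578.6 + 690.1 + 129.1 = -34.9
Primary income: -263.6
Secondary income: -167.6 - 21.7 = -189.3
Current account = 2767.6 + (-34.9) + (-263.6) + (-189.3) = 2279.8
(Excluded from the current account — financial account: sale of domestic government bonds to non-residents 282.5, domestic pension funds' purchases of foreign equities 530.9, increase in resident deposits held at foreign banks 228.7, foreign purchases of domestic corporate bonds 446.5, borrowing by resident firms from foreign banks 385.9, inward foreign direct investment in the manufacturing sector 350.7.)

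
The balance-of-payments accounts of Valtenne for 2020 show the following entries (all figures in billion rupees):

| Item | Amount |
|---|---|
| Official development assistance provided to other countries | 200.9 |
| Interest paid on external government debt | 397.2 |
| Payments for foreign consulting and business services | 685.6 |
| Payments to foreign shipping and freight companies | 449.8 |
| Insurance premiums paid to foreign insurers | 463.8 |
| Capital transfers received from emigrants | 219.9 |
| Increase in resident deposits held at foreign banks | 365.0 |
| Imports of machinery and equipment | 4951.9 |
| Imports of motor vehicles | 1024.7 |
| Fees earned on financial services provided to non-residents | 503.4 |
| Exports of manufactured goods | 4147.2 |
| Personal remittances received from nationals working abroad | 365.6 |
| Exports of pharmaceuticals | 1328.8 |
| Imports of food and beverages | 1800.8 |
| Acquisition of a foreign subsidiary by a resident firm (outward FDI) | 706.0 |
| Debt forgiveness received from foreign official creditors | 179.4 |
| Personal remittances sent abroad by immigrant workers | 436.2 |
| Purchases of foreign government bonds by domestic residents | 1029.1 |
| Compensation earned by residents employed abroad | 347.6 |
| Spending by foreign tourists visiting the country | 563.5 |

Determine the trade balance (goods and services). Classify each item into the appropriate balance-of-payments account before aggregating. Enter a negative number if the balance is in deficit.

Goods: -1024.7 - 1800.8 + 4147.2 + 1328.8 - 4951.9 = -2301.4
Services: 563.5 - 463.8 + 503.4 - 449.8 - 685.6 = -532.3
Trade balance = -2301.4 + (-532.3) = -2833.7
(Excluded from the trade balance — secondary income: official development assistance provided to other countries 200.9, personal remittances received from nationals working abroad 365.6, personal remittances sent abroad by immigrant workers 436.2; primary income: interest paid on external government debt 397.2, compensation earned by residents employed abroad 347.6; capital account: capital transfers received from emigrants 219.9, debt forgiveness received from foreign official creditors 179.4; financial account: increase in resident deposits held at foreign banks 365.0, acquisition of a foreign subsidiary by a resident firm (outward FDI) 706.0, purchases of foreign government bonds by domestic residents 1029.1.)

-2833.7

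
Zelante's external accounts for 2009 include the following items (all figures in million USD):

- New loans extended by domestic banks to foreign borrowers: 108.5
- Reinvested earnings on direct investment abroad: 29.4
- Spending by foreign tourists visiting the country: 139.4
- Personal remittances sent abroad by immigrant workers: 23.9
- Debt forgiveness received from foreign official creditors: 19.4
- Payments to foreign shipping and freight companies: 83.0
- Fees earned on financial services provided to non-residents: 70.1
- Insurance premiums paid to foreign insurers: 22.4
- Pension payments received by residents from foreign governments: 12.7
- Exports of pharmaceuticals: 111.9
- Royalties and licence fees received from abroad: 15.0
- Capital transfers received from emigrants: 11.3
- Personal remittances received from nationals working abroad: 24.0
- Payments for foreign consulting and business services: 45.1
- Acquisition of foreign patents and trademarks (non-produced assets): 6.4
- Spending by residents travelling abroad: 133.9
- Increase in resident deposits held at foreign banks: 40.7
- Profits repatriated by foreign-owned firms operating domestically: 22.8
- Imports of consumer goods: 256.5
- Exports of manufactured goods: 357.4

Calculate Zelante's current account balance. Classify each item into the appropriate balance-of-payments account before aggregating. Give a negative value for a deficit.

Goods: 111.9 + 357.4 - 256.5 = 212.8
Services: -133.9 + 15.0 - 45.1 + 70.1 - 22.4 + 139.4 - 83.0 = -59.9
Primary income: 29.4 - 22.8 = 6.6
Secondary income: 12.7 - 23.9 + 24.0 = 12.8
Current account = 212.8 + (-59.9) + 6.6 + 12.8 = 172.3
(Excluded from the current account — financial account: new loans extended by domestic banks to foreign borrowers 108.5, increase in resident deposits held at foreign banks 40.7; capital account: debt forgiveness received from foreign official creditors 19.4, capital transfers received from emigrants 11.3, acquisition of foreign patents and trademarks (non-produced assets) 6.4.)

172.3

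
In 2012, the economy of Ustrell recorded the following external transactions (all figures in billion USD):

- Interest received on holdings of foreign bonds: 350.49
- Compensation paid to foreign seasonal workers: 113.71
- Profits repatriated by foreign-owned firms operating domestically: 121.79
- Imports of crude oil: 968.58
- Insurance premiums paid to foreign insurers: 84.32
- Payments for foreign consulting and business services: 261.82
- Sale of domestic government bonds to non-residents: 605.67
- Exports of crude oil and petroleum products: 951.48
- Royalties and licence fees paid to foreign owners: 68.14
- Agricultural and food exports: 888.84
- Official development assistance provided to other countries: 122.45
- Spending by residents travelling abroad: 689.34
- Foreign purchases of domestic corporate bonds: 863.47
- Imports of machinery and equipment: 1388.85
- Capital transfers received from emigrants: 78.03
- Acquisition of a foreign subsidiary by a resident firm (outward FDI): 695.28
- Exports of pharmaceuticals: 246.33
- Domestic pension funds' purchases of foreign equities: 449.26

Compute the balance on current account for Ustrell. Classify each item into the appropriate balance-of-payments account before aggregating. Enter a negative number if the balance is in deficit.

-1381.86

Goods: -968.58 + 246.33 + 888.84 + 951.48 - 1388.85 = -270.78
Services: -689.34 - 68.14 - 84.32 - 261.82 = -1103.62
Primary income: 350.49 - 121.79 - 113.71 = 114.99
Secondary income: -122.45
Current account = (-270.78) + (-1103.62) + 114.99 + (-122.45) = -1381.86
(Excluded from the current account — financial account: sale of domestic government bonds to non-residents 605.67, foreign purchases of domestic corporate bonds 863.47, acquisition of a foreign subsidiary by a resident firm (outward FDI) 695.28, domestic pension funds' purchases of foreign equities 449.26; capital account: capital transfers received from emigrants 78.03.)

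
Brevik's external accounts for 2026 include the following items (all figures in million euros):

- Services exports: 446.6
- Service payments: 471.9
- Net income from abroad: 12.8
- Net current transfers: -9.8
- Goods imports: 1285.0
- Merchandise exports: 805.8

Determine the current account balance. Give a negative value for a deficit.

Goods balance = 805.8 - 1285.0 = -479.2
Services balance = 446.6 - 471.9 = -25.3
Trade balance (goods + services) = -479.2 + (-25.3) = -504.5
Net primary income = 12.8
Net secondary income = -9.8
Current account = -504.5 + 12.8 + (-9.8) = -501.5

-501.5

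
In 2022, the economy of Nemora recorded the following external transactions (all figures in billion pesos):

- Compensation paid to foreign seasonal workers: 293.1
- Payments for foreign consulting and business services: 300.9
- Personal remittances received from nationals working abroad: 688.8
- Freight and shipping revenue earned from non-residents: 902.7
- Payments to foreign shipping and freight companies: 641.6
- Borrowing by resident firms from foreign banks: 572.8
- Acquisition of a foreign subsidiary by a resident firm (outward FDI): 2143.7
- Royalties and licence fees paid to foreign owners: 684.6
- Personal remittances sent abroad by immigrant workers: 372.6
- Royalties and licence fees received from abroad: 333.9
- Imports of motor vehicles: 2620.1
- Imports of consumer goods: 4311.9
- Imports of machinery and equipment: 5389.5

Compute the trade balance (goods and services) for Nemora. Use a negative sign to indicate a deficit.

-12712.0

Goods: -5389.5 - 4311.9 - 2620.1 = -12321.5
Services: 333.9 - 641.6 - 300.9 - 684.6 + 902.7 = -390.5
Trade balance = -12321.5 + (-390.5) = -12712.0
(Excluded from the trade balance — primary income: compensation paid to foreign seasonal workers 293.1; secondary income: personal remittances received from nationals working abroad 688.8, personal remittances sent abroad by immigrant workers 372.6; financial account: borrowing by resident firms from foreign banks 572.8, acquisition of a foreign subsidiary by a resident firm (outward FDI) 2143.7.)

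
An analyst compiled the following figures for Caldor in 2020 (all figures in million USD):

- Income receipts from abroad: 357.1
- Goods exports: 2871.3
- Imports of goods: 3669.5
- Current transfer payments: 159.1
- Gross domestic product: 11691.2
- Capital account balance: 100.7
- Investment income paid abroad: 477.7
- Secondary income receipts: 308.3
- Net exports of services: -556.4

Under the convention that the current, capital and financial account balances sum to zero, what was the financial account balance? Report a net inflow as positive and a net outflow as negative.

1225.3

Goods balance = 2871.3 - 3669.5 = -798.2
Services balance = -556.4
Trade balance (goods + services) = -798.2 + (-556.4) = -1354.6
Net primary income = 357.1 - 477.7 = -120.6
Net secondary income = 308.3 - 159.1 = 149.2
Current account = -1354.6 + (-120.6) + 149.2 = -1326.0
Financial account = -(-1326.0 + 100.7) = 1225.3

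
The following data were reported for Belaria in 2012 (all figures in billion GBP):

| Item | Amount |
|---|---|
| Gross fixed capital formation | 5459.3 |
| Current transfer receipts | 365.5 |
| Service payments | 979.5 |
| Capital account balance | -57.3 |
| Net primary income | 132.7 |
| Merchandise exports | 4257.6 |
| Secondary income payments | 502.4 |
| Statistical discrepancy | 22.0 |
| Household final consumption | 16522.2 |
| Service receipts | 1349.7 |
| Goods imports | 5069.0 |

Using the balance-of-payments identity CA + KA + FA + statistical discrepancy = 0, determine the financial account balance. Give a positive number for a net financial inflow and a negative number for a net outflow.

Goods balance = 4257.6 - 5069.0 = -811.4
Services balance = 1349.7 - 979.5 = 370.2
Trade balance (goods + services) = -811.4 + 370.2 = -441.2
Net primary income = 132.7
Net secondary income = 365.5 - 502.4 = -136.9
Current account = -441.2 + 132.7 + (-136.9) = -445.4
Financial account = -(-445.4 + (-57.3) + 22.0) = 480.7

480.7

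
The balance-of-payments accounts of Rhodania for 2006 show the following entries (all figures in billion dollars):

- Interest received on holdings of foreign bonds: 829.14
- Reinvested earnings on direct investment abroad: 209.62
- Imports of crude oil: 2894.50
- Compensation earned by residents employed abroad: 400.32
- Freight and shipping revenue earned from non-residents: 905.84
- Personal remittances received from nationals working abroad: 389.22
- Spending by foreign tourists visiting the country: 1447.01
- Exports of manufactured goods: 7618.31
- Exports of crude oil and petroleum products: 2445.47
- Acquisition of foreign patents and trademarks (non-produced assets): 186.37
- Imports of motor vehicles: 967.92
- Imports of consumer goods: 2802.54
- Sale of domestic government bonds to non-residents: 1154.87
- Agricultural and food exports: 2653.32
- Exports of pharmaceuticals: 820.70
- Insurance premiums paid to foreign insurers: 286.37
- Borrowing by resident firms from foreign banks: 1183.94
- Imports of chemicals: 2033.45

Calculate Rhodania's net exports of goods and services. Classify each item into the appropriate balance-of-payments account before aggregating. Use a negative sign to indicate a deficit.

6905.87

Goods: 7618.31 + 2653.32 - 2894.50 + 2445.47 + 820.70 - 2033.45 - 967.92 - 2802.54 = 4839.39
Services: -286.37 + 905.84 + 1447.01 = 2066.48
Trade balance = 4839.39 + 2066.48 = 6905.87
(Excluded from the trade balance — primary income: interest received on holdings of foreign bonds 829.14, reinvested earnings on direct investment abroad 209.62, compensation earned by residents employed abroad 400.32; secondary income: personal remittances received from nationals working abroad 389.22; capital account: acquisition of foreign patents and trademarks (non-produced assets) 186.37; financial account: sale of domestic government bonds to non-residents 1154.87, borrowing by resident firms from foreign banks 1183.94.)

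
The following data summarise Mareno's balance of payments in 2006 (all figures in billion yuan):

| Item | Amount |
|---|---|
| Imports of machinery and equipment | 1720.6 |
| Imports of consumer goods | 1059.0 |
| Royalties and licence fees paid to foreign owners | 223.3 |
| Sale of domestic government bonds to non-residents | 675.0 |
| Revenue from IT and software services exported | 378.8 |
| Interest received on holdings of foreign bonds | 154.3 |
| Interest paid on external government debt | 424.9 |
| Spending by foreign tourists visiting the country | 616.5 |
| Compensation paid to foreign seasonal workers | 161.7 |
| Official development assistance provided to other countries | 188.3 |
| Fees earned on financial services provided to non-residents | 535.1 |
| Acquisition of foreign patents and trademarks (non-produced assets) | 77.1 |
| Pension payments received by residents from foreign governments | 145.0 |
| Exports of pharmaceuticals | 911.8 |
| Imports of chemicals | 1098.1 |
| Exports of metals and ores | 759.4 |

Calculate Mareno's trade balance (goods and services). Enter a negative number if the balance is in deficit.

-899.4

Goods: 911.8 - 1059.0 - 1098.1 - 1720.6 + 759.4 = -2206.5
Services: 378.8 + 616.5 + 535.1 - 223.3 = 1307.1
Trade balance = -2206.5 + 1307.1 = -899.4
(Excluded from the trade balance — financial account: sale of domestic government bonds to non-residents 675.0; primary income: interest received on holdings of foreign bonds 154.3, interest paid on external government debt 424.9, compensation paid to foreign seasonal workers 161.7; secondary income: official development assistance provided to other countries 188.3, pension payments received by residents from foreign governments 145.0; capital account: acquisition of foreign patents and trademarks (non-produced assets) 77.1.)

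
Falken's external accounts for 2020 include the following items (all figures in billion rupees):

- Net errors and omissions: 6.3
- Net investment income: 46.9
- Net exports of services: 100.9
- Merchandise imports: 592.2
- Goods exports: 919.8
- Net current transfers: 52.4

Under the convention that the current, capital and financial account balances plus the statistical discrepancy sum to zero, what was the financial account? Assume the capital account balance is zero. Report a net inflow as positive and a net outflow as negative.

Goods balance = 919.8 - 592.2 = 327.6
Services balance = 100.9
Trade balance (goods + services) = 327.6 + 100.9 = 428.5
Net primary income = 46.9
Net secondary income = 52.4
Current account = 428.5 + 46.9 + 52.4 = 527.8
Financial account = -(527.8 + 6.3) = -534.1

-534.1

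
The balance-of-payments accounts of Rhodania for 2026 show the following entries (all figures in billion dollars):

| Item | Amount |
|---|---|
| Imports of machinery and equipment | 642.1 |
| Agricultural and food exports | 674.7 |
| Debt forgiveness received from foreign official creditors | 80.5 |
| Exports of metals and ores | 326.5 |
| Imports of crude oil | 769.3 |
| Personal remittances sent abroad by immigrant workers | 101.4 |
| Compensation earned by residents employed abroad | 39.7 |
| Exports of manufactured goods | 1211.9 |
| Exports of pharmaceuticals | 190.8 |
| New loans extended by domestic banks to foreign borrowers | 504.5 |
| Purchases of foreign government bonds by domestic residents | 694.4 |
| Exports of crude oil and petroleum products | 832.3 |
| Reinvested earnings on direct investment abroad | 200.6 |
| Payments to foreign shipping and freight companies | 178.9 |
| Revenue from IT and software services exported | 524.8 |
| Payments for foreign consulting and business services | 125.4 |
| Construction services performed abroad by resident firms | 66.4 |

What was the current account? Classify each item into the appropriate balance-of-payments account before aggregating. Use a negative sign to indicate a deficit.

2250.6

Goods: 326.5 - 642.1 + 674.7 - 769.3 + 832.3 + 190.8 + 1211.9 = 1824.8
Services: 66.4 - 178.9 + 524.8 - 125.4 = 286.9
Primary income: 39.7 + 200.6 = 240.3
Secondary income: -101.4
Current account = 1824.8 + 286.9 + 240.3 + (-101.4) = 2250.6
(Excluded from the current account — capital account: debt forgiveness received from foreign official creditors 80.5; financial account: new loans extended by domestic banks to foreign borrowers 504.5, purchases of foreign government bonds by domestic residents 694.4.)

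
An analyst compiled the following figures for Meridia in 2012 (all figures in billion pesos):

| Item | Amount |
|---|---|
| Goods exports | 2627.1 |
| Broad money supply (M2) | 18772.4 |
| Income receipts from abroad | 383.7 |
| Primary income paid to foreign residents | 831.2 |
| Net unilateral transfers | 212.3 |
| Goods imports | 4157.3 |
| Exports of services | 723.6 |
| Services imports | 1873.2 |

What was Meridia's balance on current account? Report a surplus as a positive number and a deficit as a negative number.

-2915.0

Goods balance = 2627.1 - 4157.3 = -1530.2
Services balance = 723.6 - 1873.2 = -1149.6
Trade balance (goods + services) = -1530.2 + (-1149.6) = -2679.8
Net primary income = 383.7 - 831.2 = -447.5
Net secondary income = 212.3
Current account = -2679.8 + (-447.5) + 212.3 = -2915.0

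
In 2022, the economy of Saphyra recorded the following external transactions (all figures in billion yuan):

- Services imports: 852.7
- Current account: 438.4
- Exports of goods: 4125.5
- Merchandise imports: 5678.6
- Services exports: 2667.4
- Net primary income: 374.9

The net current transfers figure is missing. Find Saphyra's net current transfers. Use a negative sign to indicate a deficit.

Current account = goods balance + services balance + net primary income + net secondary income
Sum of the known components = 636.5
Net current transfers = CA - (known components) = 438.4 - 636.5 = -198.1

-198.1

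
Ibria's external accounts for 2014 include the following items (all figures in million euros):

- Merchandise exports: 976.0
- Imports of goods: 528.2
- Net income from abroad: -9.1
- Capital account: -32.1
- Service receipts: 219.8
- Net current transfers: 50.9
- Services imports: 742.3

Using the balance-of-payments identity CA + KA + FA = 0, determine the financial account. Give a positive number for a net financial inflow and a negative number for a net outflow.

Goods balance = 976.0 - 528.2 = 447.8
Services balance = 219.8 - 742.3 = -522.5
Trade balance (goods + services) = 447.8 + (-522.5) = -74.7
Net primary income = -9.1
Net secondary income = 50.9
Current account = -74.7 + (-9.1) + 50.9 = -32.9
Financial account = -(-32.9 + (-32.1)) = 65.0

65.0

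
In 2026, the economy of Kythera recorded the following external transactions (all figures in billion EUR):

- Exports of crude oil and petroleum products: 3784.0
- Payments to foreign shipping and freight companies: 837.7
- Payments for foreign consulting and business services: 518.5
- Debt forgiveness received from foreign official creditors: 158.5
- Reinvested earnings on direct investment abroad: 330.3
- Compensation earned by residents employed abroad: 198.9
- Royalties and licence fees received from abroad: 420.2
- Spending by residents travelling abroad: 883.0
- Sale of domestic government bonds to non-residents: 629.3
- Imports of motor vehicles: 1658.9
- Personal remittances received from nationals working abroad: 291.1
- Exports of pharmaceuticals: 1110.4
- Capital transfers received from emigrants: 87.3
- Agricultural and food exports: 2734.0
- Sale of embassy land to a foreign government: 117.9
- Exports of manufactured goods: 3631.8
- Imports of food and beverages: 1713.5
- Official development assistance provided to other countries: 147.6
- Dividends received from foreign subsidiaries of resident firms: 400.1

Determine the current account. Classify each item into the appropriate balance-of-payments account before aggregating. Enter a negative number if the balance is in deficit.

Goods: 3631.8 + 1110.4 - 1713.5 + 2734.0 + 3784.0 - 1658.9 = 7887.8
Services: -837.7 - 518.5 + 420.2 - 883.0 = -1819.0
Primary income: 198.9 + 400.1 + 330.3 = 929.3
Secondary income: 291.1 - 147.6 = 143.5
Current account = 7887.8 + (-1819.0) + 929.3 + 143.5 = 7141.6
(Excluded from the current account — capital account: debt forgiveness received from foreign official creditors 158.5, capital transfers received from emigrants 87.3, sale of embassy land to a foreign government 117.9; financial account: sale of domestic government bonds to non-residents 629.3.)

7141.6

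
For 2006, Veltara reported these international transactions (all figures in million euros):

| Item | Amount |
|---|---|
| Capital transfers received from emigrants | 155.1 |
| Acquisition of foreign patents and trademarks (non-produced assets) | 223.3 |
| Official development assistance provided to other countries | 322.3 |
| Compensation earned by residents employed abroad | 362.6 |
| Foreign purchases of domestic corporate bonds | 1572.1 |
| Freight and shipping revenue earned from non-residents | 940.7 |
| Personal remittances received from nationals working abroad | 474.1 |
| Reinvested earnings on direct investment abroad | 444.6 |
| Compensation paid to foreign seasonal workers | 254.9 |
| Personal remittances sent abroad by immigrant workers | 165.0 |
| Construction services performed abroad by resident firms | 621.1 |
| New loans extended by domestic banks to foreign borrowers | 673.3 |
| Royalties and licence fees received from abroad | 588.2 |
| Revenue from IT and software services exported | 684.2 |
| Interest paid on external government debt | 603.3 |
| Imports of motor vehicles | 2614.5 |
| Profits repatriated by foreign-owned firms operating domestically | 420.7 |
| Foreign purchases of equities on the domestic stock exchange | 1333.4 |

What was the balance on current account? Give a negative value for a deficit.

-265.2

Goods: -2614.5
Services: 588.2 + 621.1 + 940.7 + 684.2 = 2834.2
Primary income: 444.6 - 254.9 - 603.3 - 420.7 + 362.6 = -471.7
Secondary income: -322.3 - 165.0 + 474.1 = -13.2
Current account = (-2614.5) + 2834.2 + (-471.7) + (-13.2) = -265.2
(Excluded from the current account — capital account: capital transfers received from emigrants 155.1, acquisition of foreign patents and trademarks (non-produced assets) 223.3; financial account: foreign purchases of domestic corporate bonds 1572.1, new loans extended by domestic banks to foreign borrowers 673.3, foreign purchases of equities on the domestic stock exchange 1333.4.)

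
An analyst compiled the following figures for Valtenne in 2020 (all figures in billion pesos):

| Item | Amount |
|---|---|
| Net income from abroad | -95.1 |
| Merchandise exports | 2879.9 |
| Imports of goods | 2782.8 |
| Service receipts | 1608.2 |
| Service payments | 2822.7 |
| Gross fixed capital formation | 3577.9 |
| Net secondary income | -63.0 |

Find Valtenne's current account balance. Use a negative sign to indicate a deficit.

Goods balance = 2879.9 - 2782.8 = 97.1
Services balance = 1608.2 - 2822.7 = -1214.5
Trade balance (goods + services) = 97.1 + (-1214.5) = -1117.4
Net primary income = -95.1
Net secondary income = -63.0
Current account = -1117.4 + (-95.1) + (-63.0) = -1275.5

-1275.5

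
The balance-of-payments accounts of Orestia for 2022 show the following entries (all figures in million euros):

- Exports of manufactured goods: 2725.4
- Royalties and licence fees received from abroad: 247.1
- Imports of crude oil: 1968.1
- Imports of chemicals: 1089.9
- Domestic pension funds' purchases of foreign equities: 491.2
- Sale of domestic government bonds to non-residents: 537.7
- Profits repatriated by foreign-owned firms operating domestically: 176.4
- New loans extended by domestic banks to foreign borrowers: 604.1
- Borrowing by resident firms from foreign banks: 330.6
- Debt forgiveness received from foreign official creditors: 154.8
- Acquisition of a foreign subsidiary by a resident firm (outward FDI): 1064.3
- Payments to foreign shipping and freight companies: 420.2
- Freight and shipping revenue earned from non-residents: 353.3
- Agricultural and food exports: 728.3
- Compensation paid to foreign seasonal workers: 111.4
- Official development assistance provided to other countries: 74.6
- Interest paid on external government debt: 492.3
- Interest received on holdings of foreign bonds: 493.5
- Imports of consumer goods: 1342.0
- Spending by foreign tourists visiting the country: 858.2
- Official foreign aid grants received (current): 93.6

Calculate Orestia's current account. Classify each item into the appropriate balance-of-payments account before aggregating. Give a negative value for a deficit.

Goods: 2725.4 + 728.3 - 1968.1 - 1089.9 - 1342.0 = -946.3
Services: 353.3 - 420.2 + 858.2 + 247.1 = 1038.4
Primary income: 493.5 - 176.4 - 492.3 - 111.4 = -286.6
Secondary income: -74.6 + 93.6 = 19.0
Current account = (-946.3) + 1038.4 + (-286.6) + 19.0 = -175.5
(Excluded from the current account — financial account: domestic pension funds' purchases of foreign equities 491.2, sale of domestic government bonds to non-residents 537.7, new loans extended by domestic banks to foreign borrowers 604.1, borrowing by resident firms from foreign banks 330.6, acquisition of a foreign subsidiary by a resident firm (outward FDI) 1064.3; capital account: debt forgiveness received from foreign official creditors 154.8.)

-175.5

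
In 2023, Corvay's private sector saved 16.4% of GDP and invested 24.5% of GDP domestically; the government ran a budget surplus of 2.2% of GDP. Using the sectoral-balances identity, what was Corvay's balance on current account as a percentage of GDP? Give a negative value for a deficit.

By the sectoral-balances identity, CA = (S_private - I) + (T - G).
Private balance = 16.4 - 24.5 = -8.1
Government balance (T - G) = 2.2
CA = -8.1 + 2.2 = -5.9

-5.9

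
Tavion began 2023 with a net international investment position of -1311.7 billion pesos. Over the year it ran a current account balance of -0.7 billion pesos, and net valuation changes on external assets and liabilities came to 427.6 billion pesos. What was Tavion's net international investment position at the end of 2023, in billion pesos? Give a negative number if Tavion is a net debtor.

Change in NIIP = current account + net valuation change = -0.7 + 427.6 = 426.9
End-of-year NIIP = -1311.7 + 426.9 = -884.8

-884.8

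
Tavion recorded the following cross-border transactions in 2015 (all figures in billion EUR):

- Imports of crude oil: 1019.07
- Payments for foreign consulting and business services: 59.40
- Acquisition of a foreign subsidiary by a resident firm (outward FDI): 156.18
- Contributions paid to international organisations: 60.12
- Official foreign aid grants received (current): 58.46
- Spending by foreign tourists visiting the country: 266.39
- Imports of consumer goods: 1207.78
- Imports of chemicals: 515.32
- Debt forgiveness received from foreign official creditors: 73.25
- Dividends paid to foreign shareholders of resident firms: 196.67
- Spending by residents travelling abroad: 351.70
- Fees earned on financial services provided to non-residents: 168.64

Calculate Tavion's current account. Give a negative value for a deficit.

-2916.57

Goods: -515.32 - 1207.78 - 1019.07 = -2742.17
Services: -59.40 + 266.39 + 168.64 - 351.70 = 23.93
Primary income: -196.67
Secondary income: 58.46 - 60.12 = -1.66
Current account = (-2742.17) + 23.93 + (-196.67) + (-1.66) = -2916.57
(Excluded from the current account — financial account: acquisition of a foreign subsidiary by a resident firm (outward FDI) 156.18; capital account: debt forgiveness received from foreign official creditors 73.25.)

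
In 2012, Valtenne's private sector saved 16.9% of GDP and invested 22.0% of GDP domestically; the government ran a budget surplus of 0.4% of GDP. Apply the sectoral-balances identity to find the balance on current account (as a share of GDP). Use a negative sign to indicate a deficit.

By the sectoral-balances identity, CA = (S_private - I) + (T - G).
Private balance = 16.9 - 22.0 = -5.1
Government balance (T - G) = 0.4
CA = -5.1 + 0.4 = -4.7

-4.7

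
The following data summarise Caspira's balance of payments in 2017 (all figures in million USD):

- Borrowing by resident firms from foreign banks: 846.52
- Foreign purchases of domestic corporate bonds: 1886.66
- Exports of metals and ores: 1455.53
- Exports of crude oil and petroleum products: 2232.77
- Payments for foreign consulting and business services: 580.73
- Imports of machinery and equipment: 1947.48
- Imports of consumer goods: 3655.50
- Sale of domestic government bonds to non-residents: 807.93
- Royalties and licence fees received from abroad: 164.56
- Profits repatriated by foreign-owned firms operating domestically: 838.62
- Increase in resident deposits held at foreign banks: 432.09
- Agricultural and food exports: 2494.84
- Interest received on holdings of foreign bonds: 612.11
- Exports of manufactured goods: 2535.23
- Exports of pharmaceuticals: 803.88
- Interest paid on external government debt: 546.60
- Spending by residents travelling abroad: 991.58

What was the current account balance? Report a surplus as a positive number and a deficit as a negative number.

1738.41

Goods: 2232.77 - 3655.50 - 1947.48 + 1455.53 + 803.88 + 2535.23 + 2494.84 = 3919.27
Services: 164.56 - 991.58 - 580.73 = -1407.75
Primary income: 612.11 - 546.60 - 838.62 = -773.11
Current account = 3919.27 + (-1407.75) + (-773.11) = 1738.41
(Excluded from the current account — financial account: borrowing by resident firms from foreign banks 846.52, foreign purchases of domestic corporate bonds 1886.66, sale of domestic government bonds to non-residents 807.93, increase in resident deposits held at foreign banks 432.09.)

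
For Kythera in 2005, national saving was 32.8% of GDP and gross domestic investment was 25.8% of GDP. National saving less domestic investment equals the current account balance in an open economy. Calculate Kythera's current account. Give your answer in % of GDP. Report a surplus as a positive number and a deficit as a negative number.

CA = S - I = 32.8 - 25.8 = 7.0

7.0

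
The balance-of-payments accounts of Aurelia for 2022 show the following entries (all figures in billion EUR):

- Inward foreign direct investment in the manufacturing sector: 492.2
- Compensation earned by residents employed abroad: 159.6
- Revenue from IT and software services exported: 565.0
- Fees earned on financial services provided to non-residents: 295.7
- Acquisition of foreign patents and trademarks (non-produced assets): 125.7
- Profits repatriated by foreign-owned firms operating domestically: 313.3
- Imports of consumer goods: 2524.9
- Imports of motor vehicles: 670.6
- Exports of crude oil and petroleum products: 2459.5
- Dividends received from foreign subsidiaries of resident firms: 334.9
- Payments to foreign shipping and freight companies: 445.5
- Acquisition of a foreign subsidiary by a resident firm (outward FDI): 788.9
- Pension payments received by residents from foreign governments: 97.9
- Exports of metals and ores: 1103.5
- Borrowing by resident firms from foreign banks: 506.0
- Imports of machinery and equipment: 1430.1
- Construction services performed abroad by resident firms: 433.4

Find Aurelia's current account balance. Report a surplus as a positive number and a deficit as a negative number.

65.1

Goods: 2459.5 - 2524.9 - 670.6 - 1430.1 + 1103.5 = -1062.6
Services: 565.0 + 295.7 - 445.5 + 433.4 = 848.6
Primary income: 159.6 - 313.3 + 334.9 = 181.2
Secondary income: 97.9
Current account = (-1062.6) + 848.6 + 181.2 + 97.9 = 65.1
(Excluded from the current account — financial account: inward foreign direct investment in the manufacturing sector 492.2, acquisition of a foreign subsidiary by a resident firm (outward FDI) 788.9, borrowing by resident firms from foreign banks 506.0; capital account: acquisition of foreign patents and trademarks (non-produced assets) 125.7.)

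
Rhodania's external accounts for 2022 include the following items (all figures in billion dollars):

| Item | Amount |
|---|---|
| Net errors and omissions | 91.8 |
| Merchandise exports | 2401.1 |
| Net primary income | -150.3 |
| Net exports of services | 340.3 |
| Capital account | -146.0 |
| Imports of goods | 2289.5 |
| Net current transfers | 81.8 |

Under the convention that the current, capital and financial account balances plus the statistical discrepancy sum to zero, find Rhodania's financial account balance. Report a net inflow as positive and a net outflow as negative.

-329.2

Goods balance = 2401.1 - 2289.5 = 111.6
Services balance = 340.3
Trade balance (goods + services) = 111.6 + 340.3 = 451.9
Net primary income = -150.3
Net secondary income = 81.8
Current account = 451.9 + (-150.3) + 81.8 = 383.4
Financial account = -(383.4 + (-146.0) + 91.8) = -329.2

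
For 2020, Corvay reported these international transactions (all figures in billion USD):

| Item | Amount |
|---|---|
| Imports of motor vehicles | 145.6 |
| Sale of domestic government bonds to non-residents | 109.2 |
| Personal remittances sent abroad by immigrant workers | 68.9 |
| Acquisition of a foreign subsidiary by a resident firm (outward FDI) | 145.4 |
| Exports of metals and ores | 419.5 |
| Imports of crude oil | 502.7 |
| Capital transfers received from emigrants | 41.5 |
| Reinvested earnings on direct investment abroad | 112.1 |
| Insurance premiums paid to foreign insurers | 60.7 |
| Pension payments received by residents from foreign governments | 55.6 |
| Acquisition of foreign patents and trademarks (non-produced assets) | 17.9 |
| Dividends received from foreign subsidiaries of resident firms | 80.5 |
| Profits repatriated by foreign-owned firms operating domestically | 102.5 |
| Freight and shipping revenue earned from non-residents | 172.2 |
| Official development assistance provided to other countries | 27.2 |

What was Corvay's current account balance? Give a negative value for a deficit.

Goods: 419.5 - 145.6 - 502.7 = -228.8
Services: 172.2 - 60.7 = 111.5
Primary income: -102.5 + 80.5 + 112.1 = 90.1
Secondary income: 55.6 - 27.2 - 68.9 = -40.5
Current account = (-228.8) + 111.5 + 90.1 + (-40.5) = -67.7
(Excluded from the current account — financial account: sale of domestic government bonds to non-residents 109.2, acquisition of a foreign subsidiary by a resident firm (outward FDI) 145.4; capital account: capital transfers received from emigrants 41.5, acquisition of foreign patents and trademarks (non-produced assets) 17.9.)

-67.7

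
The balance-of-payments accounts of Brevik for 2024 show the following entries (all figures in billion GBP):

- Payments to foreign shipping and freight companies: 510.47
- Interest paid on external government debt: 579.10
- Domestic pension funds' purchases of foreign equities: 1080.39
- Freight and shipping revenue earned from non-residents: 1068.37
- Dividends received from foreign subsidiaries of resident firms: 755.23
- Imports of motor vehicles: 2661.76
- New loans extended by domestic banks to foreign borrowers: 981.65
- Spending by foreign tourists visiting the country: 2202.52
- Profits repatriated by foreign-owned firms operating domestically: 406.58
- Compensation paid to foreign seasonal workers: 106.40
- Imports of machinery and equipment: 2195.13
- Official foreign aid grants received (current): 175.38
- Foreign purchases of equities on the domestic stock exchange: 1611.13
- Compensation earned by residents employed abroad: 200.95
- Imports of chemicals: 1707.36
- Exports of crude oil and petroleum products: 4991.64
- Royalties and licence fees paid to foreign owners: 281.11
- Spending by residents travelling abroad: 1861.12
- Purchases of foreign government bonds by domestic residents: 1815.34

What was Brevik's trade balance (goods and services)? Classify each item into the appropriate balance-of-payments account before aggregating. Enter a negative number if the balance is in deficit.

Goods: -2661.76 + 4991.64 - 1707.36 - 2195.13 = -1572.61
Services: -281.11 - 1861.12 + 1068.37 - 510.47 + 2202.52 = 618.19
Trade balance = -1572.61 + 618.19 = -954.42
(Excluded from the trade balance — primary income: interest paid on external government debt 579.10, dividends received from foreign subsidiaries of resident firms 755.23, profits repatriated by foreign-owned firms operating domestically 406.58, compensation paid to foreign seasonal workers 106.40, compensation earned by residents employed abroad 200.95; financial account: domestic pension funds' purchases of foreign equities 1080.39, new loans extended by domestic banks to foreign borrowers 981.65, foreign purchases of equities on the domestic stock exchange 1611.13, purchases of foreign government bonds by domestic residents 1815.34; secondary income: official foreign aid grants received (current) 175.38.)

-954.42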